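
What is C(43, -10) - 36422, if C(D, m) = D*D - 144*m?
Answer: -33133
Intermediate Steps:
C(D, m) = D² - 144*m
C(43, -10) - 36422 = (43² - 144*(-10)) - 36422 = (1849 + 1440) - 36422 = 3289 - 36422 = -33133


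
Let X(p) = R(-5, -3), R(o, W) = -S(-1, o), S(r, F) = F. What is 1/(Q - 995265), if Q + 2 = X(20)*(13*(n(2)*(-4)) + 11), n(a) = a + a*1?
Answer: -1/996252 ≈ -1.0038e-6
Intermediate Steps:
n(a) = 2*a (n(a) = a + a = 2*a)
R(o, W) = -o
X(p) = 5 (X(p) = -1*(-5) = 5)
Q = -987 (Q = -2 + 5*(13*((2*2)*(-4)) + 11) = -2 + 5*(13*(4*(-4)) + 11) = -2 + 5*(13*(-16) + 11) = -2 + 5*(-208 + 11) = -2 + 5*(-197) = -2 - 985 = -987)
1/(Q - 995265) = 1/(-987 - 995265) = 1/(-996252) = -1/996252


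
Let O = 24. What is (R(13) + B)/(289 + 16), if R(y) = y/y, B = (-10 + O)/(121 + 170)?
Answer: 1/291 ≈ 0.0034364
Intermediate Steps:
B = 14/291 (B = (-10 + 24)/(121 + 170) = 14/291 ≈ 0.048110)
R(y) = 1
(R(13) + B)/(289 + 16) = (1 + 14/291)/(289 + 16) = (305/291)/305 = (305/291)*(1/305) = 1/291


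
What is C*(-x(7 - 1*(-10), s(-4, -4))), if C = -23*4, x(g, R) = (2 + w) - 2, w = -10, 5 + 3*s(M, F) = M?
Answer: -920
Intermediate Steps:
s(M, F) = -5/3 + M/3
x(g, R) = -10 (x(g, R) = (2 - 10) - 2 = -8 - 2 = -10)
C = -92
C*(-x(7 - 1*(-10), s(-4, -4))) = -(-92)*(-10) = -92*10 = -920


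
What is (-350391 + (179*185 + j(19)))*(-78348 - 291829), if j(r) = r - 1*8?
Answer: 117444205905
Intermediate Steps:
j(r) = -8 + r (j(r) = r - 8 = -8 + r)
(-350391 + (179*185 + j(19)))*(-78348 - 291829) = (-350391 + (179*185 + (-8 + 19)))*(-78348 - 291829) = (-350391 + (33115 + 11))*(-370177) = (-350391 + 33126)*(-370177) = -317265*(-370177) = 117444205905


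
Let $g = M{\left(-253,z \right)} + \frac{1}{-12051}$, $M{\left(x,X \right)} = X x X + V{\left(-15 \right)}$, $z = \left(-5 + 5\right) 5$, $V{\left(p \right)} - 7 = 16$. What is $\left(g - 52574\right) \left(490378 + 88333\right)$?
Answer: $- \frac{366493105640522}{12051} \approx -3.0412 \cdot 10^{10}$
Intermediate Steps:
$V{\left(p \right)} = 23$ ($V{\left(p \right)} = 7 + 16 = 23$)
$z = 0$ ($z = 0 \cdot 5 = 0$)
$M{\left(x,X \right)} = 23 + x X^{2}$ ($M{\left(x,X \right)} = X x X + 23 = x X^{2} + 23 = 23 + x X^{2}$)
$g = \frac{277172}{12051}$ ($g = \left(23 - 253 \cdot 0^{2}\right) + \frac{1}{-12051} = \left(23 - 0\right) - \frac{1}{12051} = \left(23 + 0\right) - \frac{1}{12051} = 23 - \frac{1}{12051} = \frac{277172}{12051} \approx 23.0$)
$\left(g - 52574\right) \left(490378 + 88333\right) = \left(\frac{277172}{12051} - 52574\right) \left(490378 + 88333\right) = \left(- \frac{633292102}{12051}\right) 578711 = - \frac{366493105640522}{12051}$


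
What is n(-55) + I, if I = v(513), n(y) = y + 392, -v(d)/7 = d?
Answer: -3254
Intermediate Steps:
v(d) = -7*d
n(y) = 392 + y
I = -3591 (I = -7*513 = -3591)
n(-55) + I = (392 - 55) - 3591 = 337 - 3591 = -3254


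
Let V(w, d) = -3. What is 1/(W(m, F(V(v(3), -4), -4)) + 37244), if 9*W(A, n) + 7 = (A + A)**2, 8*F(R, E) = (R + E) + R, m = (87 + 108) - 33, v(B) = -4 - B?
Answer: 9/440165 ≈ 2.0447e-5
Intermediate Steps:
m = 162 (m = 195 - 33 = 162)
F(R, E) = R/4 + E/8 (F(R, E) = ((R + E) + R)/8 = ((E + R) + R)/8 = (E + 2*R)/8 = R/4 + E/8)
W(A, n) = -7/9 + 4*A**2/9 (W(A, n) = -7/9 + (A + A)**2/9 = -7/9 + (2*A)**2/9 = -7/9 + (4*A**2)/9 = -7/9 + 4*A**2/9)
1/(W(m, F(V(v(3), -4), -4)) + 37244) = 1/((-7/9 + (4/9)*162**2) + 37244) = 1/((-7/9 + (4/9)*26244) + 37244) = 1/((-7/9 + 11664) + 37244) = 1/(104969/9 + 37244) = 1/(440165/9) = 9/440165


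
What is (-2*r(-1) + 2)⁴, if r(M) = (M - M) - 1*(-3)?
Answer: 256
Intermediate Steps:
r(M) = 3 (r(M) = 0 + 3 = 3)
(-2*r(-1) + 2)⁴ = (-2*3 + 2)⁴ = (-6 + 2)⁴ = (-4)⁴ = 256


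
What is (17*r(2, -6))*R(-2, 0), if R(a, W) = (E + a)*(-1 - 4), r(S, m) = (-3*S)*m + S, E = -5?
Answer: 22610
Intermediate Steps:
r(S, m) = S - 3*S*m (r(S, m) = -3*S*m + S = S - 3*S*m)
R(a, W) = 25 - 5*a (R(a, W) = (-5 + a)*(-1 - 4) = (-5 + a)*(-5) = 25 - 5*a)
(17*r(2, -6))*R(-2, 0) = (17*(2*(1 - 3*(-6))))*(25 - 5*(-2)) = (17*(2*(1 + 18)))*(25 + 10) = (17*(2*19))*35 = (17*38)*35 = 646*35 = 22610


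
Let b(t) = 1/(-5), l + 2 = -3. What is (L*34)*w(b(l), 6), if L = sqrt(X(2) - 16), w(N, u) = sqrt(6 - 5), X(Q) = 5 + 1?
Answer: 34*I*sqrt(10) ≈ 107.52*I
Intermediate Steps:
l = -5 (l = -2 - 3 = -5)
b(t) = -1/5 (b(t) = 1*(-1/5) = -1/5)
X(Q) = 6
w(N, u) = 1 (w(N, u) = sqrt(1) = 1)
L = I*sqrt(10) (L = sqrt(6 - 16) = sqrt(-10) = I*sqrt(10) ≈ 3.1623*I)
(L*34)*w(b(l), 6) = ((I*sqrt(10))*34)*1 = (34*I*sqrt(10))*1 = 34*I*sqrt(10)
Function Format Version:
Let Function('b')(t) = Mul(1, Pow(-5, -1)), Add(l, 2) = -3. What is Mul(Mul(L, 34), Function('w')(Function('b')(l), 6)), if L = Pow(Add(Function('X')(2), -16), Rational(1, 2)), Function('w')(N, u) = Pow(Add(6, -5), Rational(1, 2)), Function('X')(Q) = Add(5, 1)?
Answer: Mul(34, I, Pow(10, Rational(1, 2))) ≈ Mul(107.52, I)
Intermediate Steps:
l = -5 (l = Add(-2, -3) = -5)
Function('b')(t) = Rational(-1, 5) (Function('b')(t) = Mul(1, Rational(-1, 5)) = Rational(-1, 5))
Function('X')(Q) = 6
Function('w')(N, u) = 1 (Function('w')(N, u) = Pow(1, Rational(1, 2)) = 1)
L = Mul(I, Pow(10, Rational(1, 2))) (L = Pow(Add(6, -16), Rational(1, 2)) = Pow(-10, Rational(1, 2)) = Mul(I, Pow(10, Rational(1, 2))) ≈ Mul(3.1623, I))
Mul(Mul(L, 34), Function('w')(Function('b')(l), 6)) = Mul(Mul(Mul(I, Pow(10, Rational(1, 2))), 34), 1) = Mul(Mul(34, I, Pow(10, Rational(1, 2))), 1) = Mul(34, I, Pow(10, Rational(1, 2)))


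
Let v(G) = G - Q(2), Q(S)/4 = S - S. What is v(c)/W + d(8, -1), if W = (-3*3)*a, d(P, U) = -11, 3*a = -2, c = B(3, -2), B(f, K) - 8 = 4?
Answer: -9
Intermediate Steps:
B(f, K) = 12 (B(f, K) = 8 + 4 = 12)
c = 12
Q(S) = 0 (Q(S) = 4*(S - S) = 4*0 = 0)
a = -⅔ (a = (⅓)*(-2) = -⅔ ≈ -0.66667)
v(G) = G (v(G) = G - 1*0 = G + 0 = G)
W = 6 (W = -3*3*(-⅔) = -9*(-⅔) = 6)
v(c)/W + d(8, -1) = 12/6 - 11 = (⅙)*12 - 11 = 2 - 11 = -9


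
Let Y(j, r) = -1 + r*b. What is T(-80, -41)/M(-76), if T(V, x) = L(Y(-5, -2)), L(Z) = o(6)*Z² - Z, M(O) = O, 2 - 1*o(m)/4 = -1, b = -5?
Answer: -963/76 ≈ -12.671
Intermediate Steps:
o(m) = 12 (o(m) = 8 - 4*(-1) = 8 + 4 = 12)
Y(j, r) = -1 - 5*r (Y(j, r) = -1 + r*(-5) = -1 - 5*r)
L(Z) = -Z + 12*Z² (L(Z) = 12*Z² - Z = -Z + 12*Z²)
T(V, x) = 963 (T(V, x) = (-1 - 5*(-2))*(-1 + 12*(-1 - 5*(-2))) = (-1 + 10)*(-1 + 12*(-1 + 10)) = 9*(-1 + 12*9) = 9*(-1 + 108) = 9*107 = 963)
T(-80, -41)/M(-76) = 963/(-76) = 963*(-1/76) = -963/76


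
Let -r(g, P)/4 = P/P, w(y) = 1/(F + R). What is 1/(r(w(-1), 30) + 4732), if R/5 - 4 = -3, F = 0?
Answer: 1/4728 ≈ 0.00021151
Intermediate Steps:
R = 5 (R = 20 + 5*(-3) = 20 - 15 = 5)
w(y) = ⅕ (w(y) = 1/(0 + 5) = 1/5 = ⅕)
r(g, P) = -4 (r(g, P) = -4*P/P = -4*1 = -4)
1/(r(w(-1), 30) + 4732) = 1/(-4 + 4732) = 1/4728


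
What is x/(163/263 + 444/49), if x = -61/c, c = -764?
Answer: 786107/95315876 ≈ 0.0082474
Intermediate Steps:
x = 61/764 (x = -61/(-764) = -61*(-1/764) = 61/764 ≈ 0.079843)
x/(163/263 + 444/49) = 61/(764*(163/263 + 444/49)) = 61/(764*(124759/12887)) = (61/764)*(12887/124759) = 786107/95315876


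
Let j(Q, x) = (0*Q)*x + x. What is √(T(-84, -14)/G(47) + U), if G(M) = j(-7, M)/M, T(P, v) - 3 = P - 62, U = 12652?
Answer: √12509 ≈ 111.84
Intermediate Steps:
j(Q, x) = x (j(Q, x) = 0*x + x = 0 + x = x)
T(P, v) = -59 + P (T(P, v) = 3 + (P - 62) = 3 + (-62 + P) = -59 + P)
G(M) = 1 (G(M) = M/M = 1)
√(T(-84, -14)/G(47) + U) = √((-59 - 84)/1 + 12652) = √(-143*1 + 12652) = √(-143 + 12652) = √12509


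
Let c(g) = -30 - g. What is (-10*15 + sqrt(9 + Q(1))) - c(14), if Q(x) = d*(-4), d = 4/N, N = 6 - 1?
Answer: -106 + sqrt(145)/5 ≈ -103.59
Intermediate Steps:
N = 5
d = 4/5 ≈ 0.80000
Q(x) = -16/5 (Q(x) = (4/5)*(-4) = -16/5)
(-10*15 + sqrt(9 + Q(1))) - c(14) = (-10*15 + sqrt(9 - 16/5)) - (-30 - 1*14) = (-150 + sqrt(29/5)) - (-30 - 14) = (-150 + sqrt(145)/5) - 1*(-44) = (-150 + sqrt(145)/5) + 44 = -106 + sqrt(145)/5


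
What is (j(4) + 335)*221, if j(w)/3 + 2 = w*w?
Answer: 83317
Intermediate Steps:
j(w) = -6 + 3*w² (j(w) = -6 + 3*(w*w) = -6 + 3*w²)
(j(4) + 335)*221 = ((-6 + 3*4²) + 335)*221 = ((-6 + 3*16) + 335)*221 = ((-6 + 48) + 335)*221 = (42 + 335)*221 = 377*221 = 83317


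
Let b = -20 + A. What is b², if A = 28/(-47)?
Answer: 937024/2209 ≈ 424.18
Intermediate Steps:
A = -28/47 (A = 28*(-1/47) = -28/47 ≈ -0.59575)
b = -968/47 (b = -20 - 28/47 = -968/47 ≈ -20.596)
b² = (-968/47)² = 937024/2209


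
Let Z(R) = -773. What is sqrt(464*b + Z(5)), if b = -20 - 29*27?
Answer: 3*I*sqrt(41485) ≈ 611.04*I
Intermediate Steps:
b = -803 (b = -20 - 783 = -803)
sqrt(464*b + Z(5)) = sqrt(464*(-803) - 773) = sqrt(-372592 - 773) = sqrt(-373365) = 3*I*sqrt(41485)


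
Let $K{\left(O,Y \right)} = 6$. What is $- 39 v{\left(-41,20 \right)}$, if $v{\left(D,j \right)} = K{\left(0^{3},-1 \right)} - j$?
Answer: $546$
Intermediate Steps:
$v{\left(D,j \right)} = 6 - j$
$- 39 v{\left(-41,20 \right)} = - 39 \left(6 - 20\right) = \left(-39\right) \left(-14\right) = 546$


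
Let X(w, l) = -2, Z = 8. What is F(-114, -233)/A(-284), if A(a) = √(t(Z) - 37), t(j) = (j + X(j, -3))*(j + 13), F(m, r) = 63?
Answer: 63*√89/89 ≈ 6.6780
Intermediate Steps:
t(j) = (-2 + j)*(13 + j) (t(j) = (j - 2)*(j + 13) = (-2 + j)*(13 + j))
A(a) = √89 (A(a) = √((-26 + 8² + 11*8) - 37) = √((-26 + 64 + 88) - 37) = √(126 - 37) = √89)
F(-114, -233)/A(-284) = 63/(√89) = 63*(√89/89) = 63*√89/89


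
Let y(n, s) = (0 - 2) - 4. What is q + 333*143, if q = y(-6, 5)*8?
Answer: 47571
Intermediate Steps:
y(n, s) = -6 (y(n, s) = -2 - 4 = -6)
q = -48 (q = -6*8 = -48)
q + 333*143 = -48 + 333*143 = -48 + 47619 = 47571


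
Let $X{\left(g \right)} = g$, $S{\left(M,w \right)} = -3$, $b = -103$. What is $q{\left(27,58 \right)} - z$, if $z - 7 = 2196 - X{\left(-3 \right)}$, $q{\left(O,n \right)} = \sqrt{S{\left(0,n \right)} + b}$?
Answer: $-2206 + i \sqrt{106} \approx -2206.0 + 10.296 i$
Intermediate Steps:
$q{\left(O,n \right)} = i \sqrt{106}$ ($q{\left(O,n \right)} = \sqrt{-3 - 103} = \sqrt{-106} = i \sqrt{106}$)
$z = 2206$ ($z = 7 + \left(2196 - -3\right) = 7 + \left(2196 + 3\right) = 7 + 2199 = 2206$)
$q{\left(27,58 \right)} - z = i \sqrt{106} - 2206 = -2206 + i \sqrt{106}$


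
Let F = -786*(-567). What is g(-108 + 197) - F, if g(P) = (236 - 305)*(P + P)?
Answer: -457944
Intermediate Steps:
g(P) = -138*P
F = 445662
g(-108 + 197) - F = -138*(-108 + 197) - 1*445662 = -138*89 - 445662 = -12282 - 445662 = -457944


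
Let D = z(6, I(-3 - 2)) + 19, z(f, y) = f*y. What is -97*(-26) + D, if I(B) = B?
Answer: 2511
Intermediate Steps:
D = -11 (D = 6*(-3 - 2) + 19 = 6*(-5) + 19 = -30 + 19 = -11)
-97*(-26) + D = -97*(-26) - 11 = 2522 - 11 = 2511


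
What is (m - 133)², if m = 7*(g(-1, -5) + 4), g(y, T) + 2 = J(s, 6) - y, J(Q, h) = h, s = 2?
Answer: 4900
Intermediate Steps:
g(y, T) = 4 - y (g(y, T) = -2 + (6 - y) = 4 - y)
m = 63 (m = 7*((4 - 1*(-1)) + 4) = 7*((4 + 1) + 4) = 7*(5 + 4) = 7*9 = 63)
(m - 133)² = (63 - 133)² = (-70)² = 4900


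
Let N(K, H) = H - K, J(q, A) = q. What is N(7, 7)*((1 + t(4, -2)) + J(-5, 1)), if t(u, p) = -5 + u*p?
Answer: 0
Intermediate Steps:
t(u, p) = -5 + p*u
N(7, 7)*((1 + t(4, -2)) + J(-5, 1)) = (7 - 1*7)*((1 + (-5 - 2*4)) - 5) = (7 - 7)*((1 + (-5 - 8)) - 5) = 0*((1 - 13) - 5) = 0*(-12 - 5) = 0*(-17) = 0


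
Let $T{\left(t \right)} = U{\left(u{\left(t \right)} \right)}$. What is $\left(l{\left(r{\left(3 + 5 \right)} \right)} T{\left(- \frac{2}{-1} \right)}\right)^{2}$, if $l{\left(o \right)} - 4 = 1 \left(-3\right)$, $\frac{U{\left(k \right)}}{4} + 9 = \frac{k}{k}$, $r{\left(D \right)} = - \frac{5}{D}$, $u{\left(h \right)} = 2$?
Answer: $1024$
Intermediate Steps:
$U{\left(k \right)} = -32$ ($U{\left(k \right)} = -36 + 4 \frac{k}{k} = -36 + 4 \cdot 1 = -36 + 4 = -32$)
$T{\left(t \right)} = -32$
$l{\left(o \right)} = 1$ ($l{\left(o \right)} = 4 + 1 \left(-3\right) = 4 - 3 = 1$)
$\left(l{\left(r{\left(3 + 5 \right)} \right)} T{\left(- \frac{2}{-1} \right)}\right)^{2} = \left(1 \left(-32\right)\right)^{2} = \left(-32\right)^{2} = 1024$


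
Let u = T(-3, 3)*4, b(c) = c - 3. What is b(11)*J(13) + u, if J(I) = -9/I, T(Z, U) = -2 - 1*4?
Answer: -384/13 ≈ -29.538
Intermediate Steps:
b(c) = -3 + c
T(Z, U) = -6 (T(Z, U) = -2 - 4 = -6)
u = -24 (u = -6*4 = -24)
b(11)*J(13) + u = (-3 + 11)*(-9/13) - 24 = 8*(-9*1/13) - 24 = 8*(-9/13) - 24 = -72/13 - 24 = -384/13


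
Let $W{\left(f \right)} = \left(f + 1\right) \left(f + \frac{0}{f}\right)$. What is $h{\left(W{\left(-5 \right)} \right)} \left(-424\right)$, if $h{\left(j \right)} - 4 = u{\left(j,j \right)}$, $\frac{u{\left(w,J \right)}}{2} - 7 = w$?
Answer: $-24592$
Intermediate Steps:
$W{\left(f \right)} = f \left(1 + f\right)$ ($W{\left(f \right)} = \left(1 + f\right) \left(f + 0\right) = \left(1 + f\right) f = f \left(1 + f\right)$)
$u{\left(w,J \right)} = 14 + 2 w$
$h{\left(j \right)} = 18 + 2 j$ ($h{\left(j \right)} = 4 + \left(14 + 2 j\right) = 18 + 2 j$)
$h{\left(W{\left(-5 \right)} \right)} \left(-424\right) = \left(18 + 2 \left(- 5 \left(1 - 5\right)\right)\right) \left(-424\right) = \left(18 + 2 \left(\left(-5\right) \left(-4\right)\right)\right) \left(-424\right) = \left(18 + 2 \cdot 20\right) \left(-424\right) = \left(18 + 40\right) \left(-424\right) = 58 \left(-424\right) = -24592$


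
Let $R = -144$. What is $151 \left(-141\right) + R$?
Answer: $-21435$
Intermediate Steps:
$151 \left(-141\right) + R = 151 \left(-141\right) - 144 = -21291 - 144 = -21435$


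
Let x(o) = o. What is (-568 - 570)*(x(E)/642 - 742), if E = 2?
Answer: 271049978/321 ≈ 8.4439e+5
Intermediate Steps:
(-568 - 570)*(x(E)/642 - 742) = (-568 - 570)*(2/642 - 742) = -1138*(2*(1/642) - 742) = -1138*(1/321 - 742) = -1138*(-238181/321) = 271049978/321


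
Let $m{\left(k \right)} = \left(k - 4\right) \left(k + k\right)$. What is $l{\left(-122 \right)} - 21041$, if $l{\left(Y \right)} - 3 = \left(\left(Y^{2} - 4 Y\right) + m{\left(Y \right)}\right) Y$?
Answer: $-5647190$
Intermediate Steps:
$m{\left(k \right)} = 2 k \left(-4 + k\right)$ ($m{\left(k \right)} = \left(-4 + k\right) 2 k = 2 k \left(-4 + k\right)$)
$l{\left(Y \right)} = 3 + Y \left(Y^{2} - 4 Y + 2 Y \left(-4 + Y\right)\right)$ ($l{\left(Y \right)} = 3 + \left(\left(Y^{2} - 4 Y\right) + 2 Y \left(-4 + Y\right)\right) Y = 3 + \left(Y^{2} - 4 Y + 2 Y \left(-4 + Y\right)\right) Y = 3 + Y \left(Y^{2} - 4 Y + 2 Y \left(-4 + Y\right)\right)$)
$l{\left(-122 \right)} - 21041 = \left(3 - 12 \left(-122\right)^{2} + 3 \left(-122\right)^{3}\right) - 21041 = \left(3 - 178608 + 3 \left(-1815848\right)\right) - 21041 = \left(3 - 178608 - 5447544\right) - 21041 = -5626149 - 21041 = -5647190$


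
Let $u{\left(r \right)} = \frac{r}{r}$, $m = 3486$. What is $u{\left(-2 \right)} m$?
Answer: $3486$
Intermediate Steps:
$u{\left(r \right)} = 1$
$u{\left(-2 \right)} m = 1 \cdot 3486 = 3486$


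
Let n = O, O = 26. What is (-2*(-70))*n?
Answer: 3640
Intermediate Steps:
n = 26
(-2*(-70))*n = -2*(-70)*26 = 140*26 = 3640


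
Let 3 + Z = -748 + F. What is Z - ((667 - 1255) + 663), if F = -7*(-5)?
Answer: -791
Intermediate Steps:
F = 35
Z = -716 (Z = -3 + (-748 + 35) = -3 - 713 = -716)
Z - ((667 - 1255) + 663) = -716 - ((667 - 1255) + 663) = -716 - (-588 + 663) = -716 - 1*75 = -716 - 75 = -791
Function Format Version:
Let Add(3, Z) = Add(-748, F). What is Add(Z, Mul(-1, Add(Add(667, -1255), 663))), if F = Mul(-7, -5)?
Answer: -791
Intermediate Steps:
F = 35
Z = -716 (Z = Add(-3, Add(-748, 35)) = Add(-3, -713) = -716)
Add(Z, Mul(-1, Add(Add(667, -1255), 663))) = Add(-716, Mul(-1, Add(Add(667, -1255), 663))) = Add(-716, Mul(-1, Add(-588, 663))) = Add(-716, Mul(-1, 75)) = Add(-716, -75) = -791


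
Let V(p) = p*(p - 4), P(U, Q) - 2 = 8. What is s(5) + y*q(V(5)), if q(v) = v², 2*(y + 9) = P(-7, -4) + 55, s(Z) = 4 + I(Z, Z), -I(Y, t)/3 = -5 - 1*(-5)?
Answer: 1183/2 ≈ 591.50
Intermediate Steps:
P(U, Q) = 10 (P(U, Q) = 2 + 8 = 10)
I(Y, t) = 0 (I(Y, t) = -3*(-5 - 1*(-5)) = -3*(-5 + 5) = -3*0 = 0)
s(Z) = 4 (s(Z) = 4 + 0 = 4)
y = 47/2 (y = -9 + (10 + 55)/2 = -9 + (½)*65 = -9 + 65/2 = 47/2 ≈ 23.500)
V(p) = p*(-4 + p)
s(5) + y*q(V(5)) = 4 + 47*(5*(-4 + 5))²/2 = 4 + 47*(5*1)²/2 = 4 + (47/2)*5² = 4 + (47/2)*25 = 4 + 1175/2 = 1183/2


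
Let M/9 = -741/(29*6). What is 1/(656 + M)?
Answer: 58/35825 ≈ 0.0016190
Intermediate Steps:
M = -2223/58 (M = 9*(-741/(29*6)) = 9*(-741/174) = 9*(-741*1/174) = 9*(-247/58) = -2223/58 ≈ -38.328)
1/(656 + M) = 1/(656 - 2223/58) = 1/(35825/58) = 58/35825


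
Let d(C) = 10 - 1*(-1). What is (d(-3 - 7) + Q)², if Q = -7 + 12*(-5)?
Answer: 3136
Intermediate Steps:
d(C) = 11 (d(C) = 10 + 1 = 11)
Q = -67 (Q = -7 - 60 = -67)
(d(-3 - 7) + Q)² = (11 - 67)² = (-56)² = 3136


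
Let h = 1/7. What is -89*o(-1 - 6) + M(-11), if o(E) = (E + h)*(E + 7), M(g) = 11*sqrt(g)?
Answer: 11*I*sqrt(11) ≈ 36.483*I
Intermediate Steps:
h = 1/7 ≈ 0.14286
o(E) = (7 + E)*(1/7 + E) (o(E) = (E + 1/7)*(E + 7) = (1/7 + E)*(7 + E) = (7 + E)*(1/7 + E))
-89*o(-1 - 6) + M(-11) = -89*(1 + (-1 - 6)**2 + 50*(-1 - 6)/7) + 11*sqrt(-11) = -89*(1 + (-7)**2 + (50/7)*(-7)) + 11*(I*sqrt(11)) = -89*(1 + 49 - 50) + 11*I*sqrt(11) = -89*0 + 11*I*sqrt(11) = 0 + 11*I*sqrt(11) = 11*I*sqrt(11)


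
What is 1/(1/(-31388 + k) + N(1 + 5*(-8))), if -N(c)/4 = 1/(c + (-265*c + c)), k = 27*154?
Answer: -279298110/119177 ≈ -2343.6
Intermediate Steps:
k = 4158
N(c) = 4/(263*c) (N(c) = -4/(c + (-265*c + c)) = -4/(c - 264*c) = -4*(-1/(263*c)) = -(-4)/(263*c) = 4/(263*c))
1/(1/(-31388 + k) + N(1 + 5*(-8))) = 1/(1/(-31388 + 4158) + 4/(263*(1 + 5*(-8)))) = 1/(1/(-27230) + 4/(263*(1 - 40))) = 1/(-1/27230 + (4/263)/(-39)) = 1/(-1/27230 + (4/263)*(-1/39)) = 1/(-1/27230 - 4/10257) = 1/(-119177/279298110) = -279298110/119177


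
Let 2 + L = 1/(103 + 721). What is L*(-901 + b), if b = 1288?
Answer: -637389/824 ≈ -773.53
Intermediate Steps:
L = -1647/824 (L = -2 + 1/(103 + 721) = -2 + 1/824 = -1647/824 ≈ -1.9988)
L*(-901 + b) = -1647*(-901 + 1288)/824 = -1647/824*387 = -637389/824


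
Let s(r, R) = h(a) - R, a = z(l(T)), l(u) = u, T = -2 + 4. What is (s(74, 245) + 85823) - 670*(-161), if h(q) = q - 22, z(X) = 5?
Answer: 193431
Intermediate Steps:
T = 2
a = 5
h(q) = -22 + q
s(r, R) = -17 - R (s(r, R) = (-22 + 5) - R = -17 - R)
(s(74, 245) + 85823) - 670*(-161) = ((-17 - 1*245) + 85823) - 670*(-161) = ((-17 - 245) + 85823) + 107870 = (-262 + 85823) + 107870 = 85561 + 107870 = 193431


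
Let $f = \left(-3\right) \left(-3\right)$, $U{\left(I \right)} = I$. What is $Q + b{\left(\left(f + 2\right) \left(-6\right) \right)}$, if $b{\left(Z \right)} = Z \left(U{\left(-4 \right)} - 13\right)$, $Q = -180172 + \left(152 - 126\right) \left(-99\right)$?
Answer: $-181624$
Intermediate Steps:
$f = 9$
$Q = -182746$ ($Q = -180172 + 26 \left(-99\right) = -180172 - 2574 = -182746$)
$b{\left(Z \right)} = - 17 Z$ ($b{\left(Z \right)} = Z \left(-4 - 13\right) = Z \left(-17\right) = - 17 Z$)
$Q + b{\left(\left(f + 2\right) \left(-6\right) \right)} = -182746 - 17 \left(9 + 2\right) \left(-6\right) = -182746 - 17 \cdot 11 \left(-6\right) = -182746 - -1122 = -182746 + 1122 = -181624$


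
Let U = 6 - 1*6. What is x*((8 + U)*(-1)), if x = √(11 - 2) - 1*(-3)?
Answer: -48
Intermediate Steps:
U = 0 (U = 6 - 6 = 0)
x = 6 (x = √9 + 3 = 3 + 3 = 6)
x*((8 + U)*(-1)) = 6*((8 + 0)*(-1)) = 6*(8*(-1)) = 6*(-8) = -48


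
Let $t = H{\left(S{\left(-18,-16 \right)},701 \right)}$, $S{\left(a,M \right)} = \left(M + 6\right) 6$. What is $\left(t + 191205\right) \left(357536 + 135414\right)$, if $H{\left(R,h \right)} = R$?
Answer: $94224927750$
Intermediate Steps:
$S{\left(a,M \right)} = 36 + 6 M$ ($S{\left(a,M \right)} = \left(6 + M\right) 6 = 36 + 6 M$)
$t = -60$ ($t = 36 + 6 \left(-16\right) = 36 - 96 = -60$)
$\left(t + 191205\right) \left(357536 + 135414\right) = \left(-60 + 191205\right) \left(357536 + 135414\right) = 191145 \cdot 492950 = 94224927750$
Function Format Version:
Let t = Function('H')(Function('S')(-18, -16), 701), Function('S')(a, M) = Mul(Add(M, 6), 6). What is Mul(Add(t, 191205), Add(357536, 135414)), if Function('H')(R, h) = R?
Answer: 94224927750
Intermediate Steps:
Function('S')(a, M) = Add(36, Mul(6, M)) (Function('S')(a, M) = Mul(Add(6, M), 6) = Add(36, Mul(6, M)))
t = -60 (t = Add(36, Mul(6, -16)) = Add(36, -96) = -60)
Mul(Add(t, 191205), Add(357536, 135414)) = Mul(Add(-60, 191205), Add(357536, 135414)) = Mul(191145, 492950) = 94224927750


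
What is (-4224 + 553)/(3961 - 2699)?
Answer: -3671/1262 ≈ -2.9089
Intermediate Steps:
(-4224 + 553)/(3961 - 2699) = -3671/1262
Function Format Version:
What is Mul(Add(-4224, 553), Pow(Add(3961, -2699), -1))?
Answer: Rational(-3671, 1262) ≈ -2.9089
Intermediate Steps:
Mul(Add(-4224, 553), Pow(Add(3961, -2699), -1)) = Mul(-3671, Pow(1262, -1)) = Mul(-3671, Rational(1, 1262)) = Rational(-3671, 1262)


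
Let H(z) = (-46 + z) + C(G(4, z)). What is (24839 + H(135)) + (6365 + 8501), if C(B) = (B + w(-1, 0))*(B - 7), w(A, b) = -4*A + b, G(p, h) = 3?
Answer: 39766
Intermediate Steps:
w(A, b) = b - 4*A
C(B) = (-7 + B)*(4 + B) (C(B) = (B + (0 - 4*(-1)))*(B - 7) = (B + (0 + 4))*(-7 + B) = (B + 4)*(-7 + B) = (4 + B)*(-7 + B) = (-7 + B)*(4 + B))
H(z) = -74 + z (H(z) = (-46 + z) + (-28 + 3**2 - 3*3) = (-46 + z) + (-28 + 9 - 9) = (-46 + z) - 28 = -74 + z)
(24839 + H(135)) + (6365 + 8501) = (24839 + (-74 + 135)) + (6365 + 8501) = (24839 + 61) + 14866 = 24900 + 14866 = 39766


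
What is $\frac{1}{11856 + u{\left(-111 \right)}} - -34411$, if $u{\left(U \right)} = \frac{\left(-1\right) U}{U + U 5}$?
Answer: $\frac{2447826491}{71135} \approx 34411.0$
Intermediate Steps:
$u{\left(U \right)} = - \frac{1}{6}$ ($u{\left(U \right)} = \frac{\left(-1\right) U}{U + 5 U} = \frac{\left(-1\right) U}{6 U} = - U \frac{1}{6 U} = - \frac{1}{6}$)
$\frac{1}{11856 + u{\left(-111 \right)}} - -34411 = \frac{1}{11856 - \frac{1}{6}} - -34411 = \frac{1}{\frac{71135}{6}} + 34411 = \frac{6}{71135} + 34411 = \frac{2447826491}{71135}$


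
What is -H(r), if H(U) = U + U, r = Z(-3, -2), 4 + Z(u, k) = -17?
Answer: 42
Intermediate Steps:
Z(u, k) = -21 (Z(u, k) = -4 - 17 = -21)
r = -21
H(U) = 2*U
-H(r) = -2*(-21) = -1*(-42) = 42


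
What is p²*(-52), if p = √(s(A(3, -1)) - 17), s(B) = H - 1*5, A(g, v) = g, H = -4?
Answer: 1352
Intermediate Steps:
s(B) = -9 (s(B) = -4 - 1*5 = -4 - 5 = -9)
p = I*√26 (p = √(-9 - 17) = √(-26) = I*√26 ≈ 5.099*I)
p²*(-52) = (I*√26)²*(-52) = -26*(-52) = 1352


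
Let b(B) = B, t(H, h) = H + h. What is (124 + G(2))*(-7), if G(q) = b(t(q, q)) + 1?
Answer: -903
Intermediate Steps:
G(q) = 1 + 2*q (G(q) = (q + q) + 1 = 2*q + 1 = 1 + 2*q)
(124 + G(2))*(-7) = (124 + (1 + 2*2))*(-7) = (124 + (1 + 4))*(-7) = (124 + 5)*(-7) = 129*(-7) = -903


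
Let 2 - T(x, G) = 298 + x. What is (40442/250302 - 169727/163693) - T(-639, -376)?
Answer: -7044746994173/20486342643 ≈ -343.88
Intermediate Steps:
T(x, G) = -296 - x (T(x, G) = 2 - (298 + x) = 2 + (-298 - x) = -296 - x)
(40442/250302 - 169727/163693) - T(-639, -376) = (40442/250302 - 169727/163693) - (-296 - 1*(-639)) = (40442*(1/250302) - 169727*1/163693) - (-296 + 639) = (20221/125151 - 169727/163693) - 1*343 = -17931467624/20486342643 - 343 = -7044746994173/20486342643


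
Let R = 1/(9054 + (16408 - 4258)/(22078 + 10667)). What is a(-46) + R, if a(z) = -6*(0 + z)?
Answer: 5455333175/19765692 ≈ 276.00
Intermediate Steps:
R = 2183/19765692 (R = 1/(9054 + 12150/32745) = 1/(9054 + 12150*(1/32745)) = 1/(9054 + 810/2183) = 1/(19765692/2183) = 2183/19765692 ≈ 0.00011044)
a(z) = -6*z
a(-46) + R = -6*(-46) + 2183/19765692 = 276 + 2183/19765692 = 5455333175/19765692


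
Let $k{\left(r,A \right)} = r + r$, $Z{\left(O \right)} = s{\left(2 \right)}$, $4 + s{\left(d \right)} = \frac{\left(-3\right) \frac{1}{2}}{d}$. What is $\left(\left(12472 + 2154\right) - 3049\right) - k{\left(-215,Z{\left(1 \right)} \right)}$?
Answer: $12007$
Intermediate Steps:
$s{\left(d \right)} = -4 - \frac{3}{2 d}$ ($s{\left(d \right)} = -4 + \frac{\left(-3\right) \frac{1}{2}}{d} = -4 - \frac{3}{2 d}$)
$Z{\left(O \right)} = - \frac{19}{4}$ ($Z{\left(O \right)} = -4 - \frac{3}{2 \cdot 2} = -4 - \frac{3}{4} = - \frac{19}{4}$)
$k{\left(r,A \right)} = 2 r$
$\left(\left(12472 + 2154\right) - 3049\right) - k{\left(-215,Z{\left(1 \right)} \right)} = \left(\left(12472 + 2154\right) - 3049\right) - 2 \left(-215\right) = \left(14626 - 3049\right) - -430 = 11577 + 430 = 12007$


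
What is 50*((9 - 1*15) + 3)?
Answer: -150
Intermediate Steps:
50*((9 - 1*15) + 3) = 50*((9 - 15) + 3) = 50*(-6 + 3) = 50*(-3) = -150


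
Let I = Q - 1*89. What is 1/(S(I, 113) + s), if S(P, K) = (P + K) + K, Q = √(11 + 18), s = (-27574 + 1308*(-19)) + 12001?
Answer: -40288/1623122915 - √29/1623122915 ≈ -2.4825e-5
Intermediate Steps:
s = -40425 (s = (-27574 - 24852) + 12001 = -52426 + 12001 = -40425)
Q = √29 ≈ 5.3852
I = -89 + √29 (I = √29 - 1*89 = √29 - 89 = -89 + √29 ≈ -83.615)
S(P, K) = P + 2*K (S(P, K) = (K + P) + K = P + 2*K)
1/(S(I, 113) + s) = 1/(((-89 + √29) + 2*113) - 40425) = 1/(((-89 + √29) + 226) - 40425) = 1/((137 + √29) - 40425) = 1/(-40288 + √29)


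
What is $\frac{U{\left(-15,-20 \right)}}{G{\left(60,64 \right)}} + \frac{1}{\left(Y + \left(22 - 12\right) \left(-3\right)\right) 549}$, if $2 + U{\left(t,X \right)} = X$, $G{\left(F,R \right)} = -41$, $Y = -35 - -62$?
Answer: $\frac{36193}{67527} \approx 0.53598$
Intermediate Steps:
$Y = 27$ ($Y = -35 + 62 = 27$)
$U{\left(t,X \right)} = -2 + X$
$\frac{U{\left(-15,-20 \right)}}{G{\left(60,64 \right)}} + \frac{1}{\left(Y + \left(22 - 12\right) \left(-3\right)\right) 549} = \frac{-2 - 20}{-41} + \frac{1}{\left(27 + \left(22 - 12\right) \left(-3\right)\right) 549} = \left(-22\right) \left(- \frac{1}{41}\right) + \frac{1}{27 + 10 \left(-3\right)} \frac{1}{549} = \frac{22}{41} + \frac{1}{27 - 30} \cdot \frac{1}{549} = \frac{22}{41} + \frac{1}{-3} \cdot \frac{1}{549} = \frac{22}{41} - \frac{1}{1647} = \frac{36193}{67527}$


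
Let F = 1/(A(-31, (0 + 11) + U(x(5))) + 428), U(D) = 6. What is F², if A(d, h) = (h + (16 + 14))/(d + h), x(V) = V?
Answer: 196/35343025 ≈ 5.5456e-6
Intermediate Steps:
A(d, h) = (30 + h)/(d + h) (A(d, h) = (h + 30)/(d + h) = (30 + h)/(d + h))
F = 14/5945 (F = 1/((30 + ((0 + 11) + 6))/(-31 + ((0 + 11) + 6)) + 428) = 1/((30 + (11 + 6))/(-31 + (11 + 6)) + 428) = 1/((30 + 17)/(-31 + 17) + 428) = 1/(47/(-14) + 428) = 1/(-1/14*47 + 428) = 1/(-47/14 + 428) = 1/(5945/14) = 14/5945 ≈ 0.0023549)
F² = (14/5945)² = 196/35343025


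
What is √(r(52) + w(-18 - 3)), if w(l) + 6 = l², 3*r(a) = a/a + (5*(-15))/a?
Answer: √2645643/78 ≈ 20.853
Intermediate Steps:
r(a) = ⅓ - 25/a (r(a) = (a/a + (5*(-15))/a)/3 = (1 - 75/a)/3 = ⅓ - 25/a)
w(l) = -6 + l²
√(r(52) + w(-18 - 3)) = √((⅓)*(-75 + 52)/52 + (-6 + (-18 - 3)²)) = √((⅓)*(1/52)*(-23) + (-6 + (-21)²)) = √(-23/156 + (-6 + 441)) = √(-23/156 + 435) = √(67837/156) = √2645643/78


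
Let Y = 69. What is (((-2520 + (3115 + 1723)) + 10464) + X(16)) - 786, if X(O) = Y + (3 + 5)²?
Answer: 12129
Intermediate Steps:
X(O) = 133 (X(O) = 69 + (3 + 5)² = 69 + 8² = 69 + 64 = 133)
(((-2520 + (3115 + 1723)) + 10464) + X(16)) - 786 = (((-2520 + (3115 + 1723)) + 10464) + 133) - 786 = (((-2520 + 4838) + 10464) + 133) - 786 = ((2318 + 10464) + 133) - 786 = (12782 + 133) - 786 = 12915 - 786 = 12129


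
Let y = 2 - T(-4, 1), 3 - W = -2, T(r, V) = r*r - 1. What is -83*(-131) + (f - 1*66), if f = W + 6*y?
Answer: 10734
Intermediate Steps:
T(r, V) = -1 + r² (T(r, V) = r² - 1 = -1 + r²)
W = 5 (W = 3 - 1*(-2) = 3 + 2 = 5)
y = -13 (y = 2 - (-1 + (-4)²) = 2 - (-1 + 16) = 2 - 1*15 = 2 - 15 = -13)
f = -73 (f = 5 + 6*(-13) = 5 - 78 = -73)
-83*(-131) + (f - 1*66) = -83*(-131) + (-73 - 1*66) = 10873 + (-73 - 66) = 10873 - 139 = 10734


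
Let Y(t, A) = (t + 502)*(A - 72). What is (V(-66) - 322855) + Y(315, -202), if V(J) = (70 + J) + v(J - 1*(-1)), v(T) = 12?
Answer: -546697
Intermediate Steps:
Y(t, A) = (-72 + A)*(502 + t) (Y(t, A) = (502 + t)*(-72 + A) = (-72 + A)*(502 + t))
V(J) = 82 + J (V(J) = (70 + J) + 12 = 82 + J)
(V(-66) - 322855) + Y(315, -202) = ((82 - 66) - 322855) + (-36144 - 72*315 + 502*(-202) - 202*315) = (16 - 322855) + (-36144 - 22680 - 101404 - 63630) = -322839 - 223858 = -546697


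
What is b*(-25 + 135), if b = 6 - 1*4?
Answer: 220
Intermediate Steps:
b = 2 (b = 6 - 4 = 2)
b*(-25 + 135) = 2*(-25 + 135) = 2*110 = 220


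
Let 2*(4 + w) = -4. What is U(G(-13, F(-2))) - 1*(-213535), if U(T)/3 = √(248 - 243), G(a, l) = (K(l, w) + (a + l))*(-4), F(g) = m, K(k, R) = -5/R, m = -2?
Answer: 213535 + 3*√5 ≈ 2.1354e+5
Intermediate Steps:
w = -6 (w = -4 + (½)*(-4) = -4 - 2 = -6)
F(g) = -2
G(a, l) = -10/3 - 4*a - 4*l (G(a, l) = (-5/(-6) + (a + l))*(-4) = (-5*(-⅙) + (a + l))*(-4) = (⅚ + (a + l))*(-4) = (⅚ + a + l)*(-4) = -10/3 - 4*a - 4*l)
U(T) = 3*√5 (U(T) = 3*√(248 - 243) = 3*√5)
U(G(-13, F(-2))) - 1*(-213535) = 3*√5 - 1*(-213535) = 3*√5 + 213535 = 213535 + 3*√5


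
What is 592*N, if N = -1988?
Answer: -1176896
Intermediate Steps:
592*N = 592*(-1988) = -1176896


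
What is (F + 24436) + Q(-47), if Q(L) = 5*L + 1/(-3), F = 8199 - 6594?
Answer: 77417/3 ≈ 25806.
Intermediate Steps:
F = 1605
Q(L) = -⅓ + 5*L (Q(L) = 5*L + 1*(-⅓) = 5*L - ⅓ = -⅓ + 5*L)
(F + 24436) + Q(-47) = (1605 + 24436) + (-⅓ + 5*(-47)) = 26041 + (-⅓ - 235) = 26041 - 706/3 = 77417/3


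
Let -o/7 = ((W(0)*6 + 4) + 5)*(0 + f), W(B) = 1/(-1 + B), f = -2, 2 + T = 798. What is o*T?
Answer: 33432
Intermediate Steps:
T = 796 (T = -2 + 798 = 796)
o = 42 (o = -7*((6/(-1 + 0) + 4) + 5)*(0 - 2) = -7*((6/(-1) + 4) + 5)*(-2) = -7*((-1*6 + 4) + 5)*(-2) = -7*((-6 + 4) + 5)*(-2) = -7*(-2 + 5)*(-2) = -21*(-2) = -7*(-6) = 42)
o*T = 42*796 = 33432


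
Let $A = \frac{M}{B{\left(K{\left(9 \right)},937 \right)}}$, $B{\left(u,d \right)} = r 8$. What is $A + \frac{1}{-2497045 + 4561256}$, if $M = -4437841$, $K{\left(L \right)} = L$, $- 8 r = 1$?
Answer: $\frac{9160640208452}{2064211} \approx 4.4378 \cdot 10^{6}$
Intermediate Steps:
$r = - \frac{1}{8}$ ($r = \left(- \frac{1}{8}\right) 1 = - \frac{1}{8} \approx -0.125$)
$B{\left(u,d \right)} = -1$ ($B{\left(u,d \right)} = \left(- \frac{1}{8}\right) 8 = -1$)
$A = 4437841$ ($A = - \frac{4437841}{-1} = \left(-4437841\right) \left(-1\right) = 4437841$)
$A + \frac{1}{-2497045 + 4561256} = 4437841 + \frac{1}{-2497045 + 4561256} = 4437841 + \frac{1}{2064211} = \frac{9160640208452}{2064211}$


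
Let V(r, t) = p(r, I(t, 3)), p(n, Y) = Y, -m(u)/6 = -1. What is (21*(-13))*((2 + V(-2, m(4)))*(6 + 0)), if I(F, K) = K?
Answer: -8190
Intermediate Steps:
m(u) = 6 (m(u) = -6*(-1) = 6)
V(r, t) = 3
(21*(-13))*((2 + V(-2, m(4)))*(6 + 0)) = (21*(-13))*((2 + 3)*(6 + 0)) = -1365*6 = -273*30 = -8190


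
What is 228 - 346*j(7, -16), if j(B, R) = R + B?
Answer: 3342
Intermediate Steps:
j(B, R) = B + R
228 - 346*j(7, -16) = 228 - 346*(7 - 16) = 228 - 346*(-9) = 228 + 3114 = 3342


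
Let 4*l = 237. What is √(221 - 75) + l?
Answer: 237/4 + √146 ≈ 71.333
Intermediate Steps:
l = 237/4 (l = (¼)*237 = 237/4 ≈ 59.250)
√(221 - 75) + l = √(221 - 75) + 237/4 = √146 + 237/4 = 237/4 + √146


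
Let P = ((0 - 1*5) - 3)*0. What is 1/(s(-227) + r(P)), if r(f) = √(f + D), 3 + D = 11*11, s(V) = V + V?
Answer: -227/102999 - √118/205998 ≈ -0.0022566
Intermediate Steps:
s(V) = 2*V
D = 118 (D = -3 + 11*11 = -3 + 121 = 118)
P = 0 (P = ((0 - 5) - 3)*0 = (-5 - 3)*0 = -8*0 = 0)
r(f) = √(118 + f) (r(f) = √(f + 118) = √(118 + f))
1/(s(-227) + r(P)) = 1/(2*(-227) + √(118 + 0)) = 1/(-454 + √118)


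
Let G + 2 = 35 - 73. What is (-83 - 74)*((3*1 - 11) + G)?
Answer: 7536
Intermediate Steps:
G = -40 (G = -2 + (35 - 73) = -2 - 38 = -40)
(-83 - 74)*((3*1 - 11) + G) = (-83 - 74)*((3*1 - 11) - 40) = -157*((3 - 11) - 40) = -157*(-8 - 40) = -157*(-48) = 7536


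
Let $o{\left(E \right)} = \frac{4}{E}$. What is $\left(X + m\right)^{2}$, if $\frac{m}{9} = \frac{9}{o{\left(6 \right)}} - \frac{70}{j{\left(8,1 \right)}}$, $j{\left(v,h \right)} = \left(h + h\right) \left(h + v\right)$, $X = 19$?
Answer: $\frac{44521}{4} \approx 11130.0$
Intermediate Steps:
$j{\left(v,h \right)} = 2 h \left(h + v\right)$
$m = \frac{173}{2}$ ($m = 9 \left(\frac{9}{4 \cdot \frac{1}{6}} - \frac{70}{2 \cdot 1 \left(1 + 8\right)}\right) = 9 \left(\frac{9}{4 \cdot \frac{1}{6}} - \frac{70}{2 \cdot 1 \cdot 9}\right) = 9 \left(\frac{9}{\frac{2}{3}} - \frac{70}{18}\right) = 9 \left(9 \cdot \frac{3}{2} - \frac{35}{9}\right) = 9 \left(\frac{27}{2} - \frac{35}{9}\right) = 9 \cdot \frac{173}{18} = \frac{173}{2} \approx 86.5$)
$\left(X + m\right)^{2} = \left(19 + \frac{173}{2}\right)^{2} = \left(\frac{211}{2}\right)^{2} = \frac{44521}{4}$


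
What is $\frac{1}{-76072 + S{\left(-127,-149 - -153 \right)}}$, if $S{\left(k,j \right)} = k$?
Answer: $- \frac{1}{76199} \approx -1.3124 \cdot 10^{-5}$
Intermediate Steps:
$\frac{1}{-76072 + S{\left(-127,-149 - -153 \right)}} = \frac{1}{-76072 - 127} = \frac{1}{-76199} = - \frac{1}{76199}$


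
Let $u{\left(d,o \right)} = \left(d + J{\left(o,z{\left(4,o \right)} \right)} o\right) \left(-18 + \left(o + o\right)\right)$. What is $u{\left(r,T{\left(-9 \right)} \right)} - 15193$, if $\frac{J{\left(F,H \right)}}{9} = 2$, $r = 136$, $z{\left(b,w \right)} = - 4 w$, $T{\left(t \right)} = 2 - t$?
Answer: $-13857$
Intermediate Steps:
$J{\left(F,H \right)} = 18$ ($J{\left(F,H \right)} = 9 \cdot 2 = 18$)
$u{\left(d,o \right)} = \left(-18 + 2 o\right) \left(d + 18 o\right)$ ($u{\left(d,o \right)} = \left(d + 18 o\right) \left(-18 + \left(o + o\right)\right) = \left(d + 18 o\right) \left(-18 + 2 o\right) = \left(-18 + 2 o\right) \left(d + 18 o\right)$)
$u{\left(r,T{\left(-9 \right)} \right)} - 15193 = \left(- 324 \left(2 - -9\right) - 2448 + 36 \left(2 - -9\right)^{2} + 2 \cdot 136 \left(2 - -9\right)\right) - 15193 = \left(- 324 \left(2 + 9\right) - 2448 + 36 \left(2 + 9\right)^{2} + 2 \cdot 136 \left(2 + 9\right)\right) - 15193 = \left(\left(-324\right) 11 - 2448 + 36 \cdot 11^{2} + 2 \cdot 136 \cdot 11\right) - 15193 = \left(-3564 - 2448 + 36 \cdot 121 + 2992\right) - 15193 = \left(-3564 - 2448 + 4356 + 2992\right) - 15193 = 1336 - 15193 = -13857$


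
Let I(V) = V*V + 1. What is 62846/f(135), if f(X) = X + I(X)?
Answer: 8978/2623 ≈ 3.4228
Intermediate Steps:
I(V) = 1 + V² (I(V) = V² + 1 = 1 + V²)
f(X) = 1 + X + X² (f(X) = X + (1 + X²) = 1 + X + X²)
62846/f(135) = 62846/(1 + 135 + 135²) = 62846/(1 + 135 + 18225) = 62846/18361 = 62846*(1/18361) = 8978/2623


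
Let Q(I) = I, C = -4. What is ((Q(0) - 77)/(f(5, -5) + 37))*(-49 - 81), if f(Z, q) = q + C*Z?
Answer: 5005/6 ≈ 834.17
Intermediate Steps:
f(Z, q) = q - 4*Z
((Q(0) - 77)/(f(5, -5) + 37))*(-49 - 81) = ((0 - 77)/((-5 - 4*5) + 37))*(-49 - 81) = -77/((-5 - 20) + 37)*(-130) = -77/(-25 + 37)*(-130) = -77/12*(-130) = 5005/6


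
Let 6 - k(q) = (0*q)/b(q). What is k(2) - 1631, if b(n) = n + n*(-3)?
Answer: -1625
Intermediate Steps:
b(n) = -2*n (b(n) = n - 3*n = -2*n)
k(q) = 6 (k(q) = 6 - 0*q/((-2*q)) = 6 - 0*(-1/(2*q)) = 6 - 1*0 = 6 + 0 = 6)
k(2) - 1631 = 6 - 1631 = -1625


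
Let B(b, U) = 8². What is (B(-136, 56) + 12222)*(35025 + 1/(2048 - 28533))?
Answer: 11396949705464/26485 ≈ 4.3032e+8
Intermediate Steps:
B(b, U) = 64
(B(-136, 56) + 12222)*(35025 + 1/(2048 - 28533)) = (64 + 12222)*(35025 + 1/(2048 - 28533)) = 12286*(35025 + 1/(-26485)) = 12286*(35025 - 1/26485) = 12286*(927637124/26485) = 11396949705464/26485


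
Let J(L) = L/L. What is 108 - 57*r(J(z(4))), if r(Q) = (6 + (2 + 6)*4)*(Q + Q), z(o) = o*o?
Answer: -4224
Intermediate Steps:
z(o) = o**2
J(L) = 1
r(Q) = 76*Q (r(Q) = (6 + 8*4)*(2*Q) = (6 + 32)*(2*Q) = 38*(2*Q) = 76*Q)
108 - 57*r(J(z(4))) = 108 - 4332 = -4224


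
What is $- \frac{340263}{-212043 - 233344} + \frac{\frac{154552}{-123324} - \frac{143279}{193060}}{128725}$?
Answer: $\frac{260704620565061896577}{341256042686745154500} \approx 0.76396$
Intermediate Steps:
$- \frac{340263}{-212043 - 233344} + \frac{\frac{154552}{-123324} - \frac{143279}{193060}}{128725} = - \frac{340263}{-445387} + \left(154552 \left(- \frac{1}{123324}\right) - \frac{143279}{193060}\right) \frac{1}{128725} = \left(-340263\right) \left(- \frac{1}{445387}\right) + \left(- \frac{38638}{30831} - \frac{143279}{193060}\right) \frac{1}{128725} = \frac{340263}{445387} - \frac{11876887129}{766201174903500} = \frac{260704620565061896577}{341256042686745154500}$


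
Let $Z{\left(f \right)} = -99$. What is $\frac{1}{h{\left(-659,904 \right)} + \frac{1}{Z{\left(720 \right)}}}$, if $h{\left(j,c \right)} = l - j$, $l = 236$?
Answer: $\frac{99}{88604} \approx 0.0011173$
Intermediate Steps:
$h{\left(j,c \right)} = 236 - j$
$\frac{1}{h{\left(-659,904 \right)} + \frac{1}{Z{\left(720 \right)}}} = \frac{1}{\left(236 - -659\right) + \frac{1}{-99}} = \frac{1}{\left(236 + 659\right) - \frac{1}{99}} = \frac{1}{895 - \frac{1}{99}} = \frac{1}{\frac{88604}{99}} = \frac{99}{88604}$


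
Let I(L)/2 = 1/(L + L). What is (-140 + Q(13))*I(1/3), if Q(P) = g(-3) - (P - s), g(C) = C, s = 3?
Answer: -459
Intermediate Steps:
Q(P) = -P (Q(P) = -3 - (P - 1*3) = -3 - (P - 3) = -3 - (-3 + P) = -3 + (3 - P) = -P)
I(L) = 1/L (I(L) = 2/(L + L) = 2/((2*L)) = 2*(1/(2*L)) = 1/L)
(-140 + Q(13))*I(1/3) = (-140 - 1*13)/(1/3) = (-140 - 13)/(⅓) = -153*3 = -459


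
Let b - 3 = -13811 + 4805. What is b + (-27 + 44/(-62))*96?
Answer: -361557/31 ≈ -11663.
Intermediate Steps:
b = -9003 (b = 3 + (-13811 + 4805) = 3 - 9006 = -9003)
b + (-27 + 44/(-62))*96 = -9003 + (-27 + 44/(-62))*96 = -9003 + (-27 + 44*(-1/62))*96 = -9003 + (-27 - 22/31)*96 = -9003 - 859/31*96 = -9003 - 82464/31 = -361557/31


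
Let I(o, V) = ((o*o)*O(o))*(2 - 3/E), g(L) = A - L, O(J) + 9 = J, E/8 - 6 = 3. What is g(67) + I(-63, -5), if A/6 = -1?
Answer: -559702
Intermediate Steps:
A = -6 (A = 6*(-1) = -6)
E = 72 (E = 48 + 8*3 = 48 + 24 = 72)
O(J) = -9 + J
g(L) = -6 - L
I(o, V) = 47*o**2*(-9 + o)/24 (I(o, V) = ((o*o)*(-9 + o))*(2 - 3/72) = (o**2*(-9 + o))*(2 - 3*1/72) = (o**2*(-9 + o))*(2 - 1/24) = (o**2*(-9 + o))*(47/24) = 47*o**2*(-9 + o)/24)
g(67) + I(-63, -5) = (-6 - 1*67) + (47/24)*(-63)**2*(-9 - 63) = (-6 - 67) + (47/24)*3969*(-72) = -73 - 559629 = -559702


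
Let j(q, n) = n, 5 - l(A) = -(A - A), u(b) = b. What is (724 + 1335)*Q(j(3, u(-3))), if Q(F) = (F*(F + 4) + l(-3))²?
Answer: 8236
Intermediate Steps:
l(A) = 5 (l(A) = 5 - (-1)*(A - A) = 5 - (-1)*0 = 5 - 1*0 = 5 + 0 = 5)
Q(F) = (5 + F*(4 + F))² (Q(F) = (F*(F + 4) + 5)² = (F*(4 + F) + 5)² = (5 + F*(4 + F))²)
(724 + 1335)*Q(j(3, u(-3))) = (724 + 1335)*(5 + (-3)² + 4*(-3))² = 2059*(5 + 9 - 12)² = 2059*2² = 2059*4 = 8236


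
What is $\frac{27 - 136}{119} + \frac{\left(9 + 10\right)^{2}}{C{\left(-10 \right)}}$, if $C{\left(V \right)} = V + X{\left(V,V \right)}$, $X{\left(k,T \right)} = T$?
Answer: $- \frac{45139}{2380} \approx -18.966$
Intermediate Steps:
$C{\left(V \right)} = 2 V$ ($C{\left(V \right)} = V + V = 2 V$)
$\frac{27 - 136}{119} + \frac{\left(9 + 10\right)^{2}}{C{\left(-10 \right)}} = \frac{27 - 136}{119} + \frac{\left(9 + 10\right)^{2}}{2 \left(-10\right)} = \left(-109\right) \frac{1}{119} + \frac{19^{2}}{-20} = - \frac{109}{119} + 361 \left(- \frac{1}{20}\right) = - \frac{109}{119} - \frac{361}{20} = - \frac{45139}{2380}$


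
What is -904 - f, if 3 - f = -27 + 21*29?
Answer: -325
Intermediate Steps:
f = -579 (f = 3 - (-27 + 21*29) = 3 - (-27 + 609) = 3 - 1*582 = 3 - 582 = -579)
-904 - f = -904 - 1*(-579) = -904 + 579 = -325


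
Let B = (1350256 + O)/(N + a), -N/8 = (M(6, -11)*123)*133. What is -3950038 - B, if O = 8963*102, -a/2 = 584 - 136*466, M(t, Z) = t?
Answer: -118437836461/29984 ≈ -3.9500e+6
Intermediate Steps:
a = 125584 (a = -2*(584 - 136*466) = -2*(584 - 63376) = -2*(-62792) = 125584)
O = 914226
N = -785232 (N = -8*6*123*133 = -5904*133 = -8*98154 = -785232)
B = -102931/29984 (B = (1350256 + 914226)/(-785232 + 125584) = 2264482/(-659648) = 2264482*(-1/659648) = -102931/29984 ≈ -3.4329)
-3950038 - B = -3950038 - 1*(-102931/29984) = -3950038 + 102931/29984 = -118437836461/29984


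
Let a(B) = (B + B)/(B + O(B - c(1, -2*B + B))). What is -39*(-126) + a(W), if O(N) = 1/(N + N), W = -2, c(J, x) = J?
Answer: 63906/13 ≈ 4915.8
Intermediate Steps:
O(N) = 1/(2*N)
a(B) = 2*B/(B + 1/(2*(-1 + B))) (a(B) = (B + B)/(B + 1/(2*(B - 1*1))) = (2*B)/(B + 1/(2*(B - 1))) = (2*B)/(B + 1/(2*(-1 + B))) = 2*B/(B + 1/(2*(-1 + B))))
-39*(-126) + a(W) = -39*(-126) + 4*(-2)*(-1 - 2)/(1 + 2*(-2)*(-1 - 2)) = 4914 + 4*(-2)*(-3)/(1 + 2*(-2)*(-3)) = 4914 + 4*(-2)*(-3)/(1 + 12) = 4914 + 4*(-2)*(-3)/13 = 4914 + 4*(-2)*(1/13)*(-3) = 4914 + 24/13 = 63906/13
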